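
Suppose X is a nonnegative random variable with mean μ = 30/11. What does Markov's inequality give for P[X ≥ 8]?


μ = E[X] = 30/11, a = 8.
Markov: P[X ≥ 8] ≤ μ/a = (30/11)/8 = 15/44.
Numerically: ≈ 0.341.
(Since a = 8 > μ = 2.727, the bound 15/44 is < 1 and informative.)

P[X ≥ 8] ≤ 15/44 ≈ 0.341.


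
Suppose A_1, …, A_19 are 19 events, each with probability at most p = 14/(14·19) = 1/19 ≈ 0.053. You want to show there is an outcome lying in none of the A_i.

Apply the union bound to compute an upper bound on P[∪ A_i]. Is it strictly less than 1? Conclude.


Union bound: P[∪_{i=1}^{19} A_i] ≤ Σ_i P[A_i] ≤ 19·p = 19·(1/19) = 1.
Numerically: 1 ≈ 1.000.
Is 1 < 1? NO.
Since the bound 1 is ≥ 1, the union bound is uninformative here; it does NOT by itself certify existence.

19·p = 1 ≈ 1.000; existence NOT certified by the union bound.


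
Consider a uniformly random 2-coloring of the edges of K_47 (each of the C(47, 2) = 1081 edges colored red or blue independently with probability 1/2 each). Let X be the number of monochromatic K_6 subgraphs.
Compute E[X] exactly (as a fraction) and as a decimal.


Let X = Σ_S X_S over the C(47, 6) = 10737573 subsets S of size 6, where X_S = 1 if the K_6 on S is monochromatic.
For a fixed S, the K_6 on S has C(6, 2) = 15 edges. P[all 15 edges red] = (1/2)^15, and likewise for blue, so P[monochromatic] = 2·(1/2)^15 = 2^{1 − 15} = 1/16384.
By linearity of expectation: E[X] = C(47, 6) · 2^{1 − 15} = 10737573 · 1/16384 = 10737573/16384.
Numerically: E[X] ≈ 655.36945.

E[X] = C(47,6)·2^(1−C(6,2)) = 10737573/16384 ≈ 655.36945.


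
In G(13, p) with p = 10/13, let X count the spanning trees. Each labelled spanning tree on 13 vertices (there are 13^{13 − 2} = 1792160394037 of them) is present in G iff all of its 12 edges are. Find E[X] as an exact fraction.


K_13 has 13^{13 − 2} = 1792160394037 labelled spanning trees.
For each such spanning tree H, let X_H = 1 if all 12 edges of H are present in G. Then P[X_H = 1] = p^{12} = (10/13)^{12} = 1000000000000/23298085122481.
By linearity of expectation: E[X] = Σ_H E[X_H] = 1792160394037 · p^{12} = 1792160394037 · 1000000000000/23298085122481 = 1000000000000/13.
Numerically: E[X] ≈ 7.69231e+10.

E[X] = 1792160394037 · (10/13)^{12} = 1000000000000/13 ≈ 7.69231e+10.


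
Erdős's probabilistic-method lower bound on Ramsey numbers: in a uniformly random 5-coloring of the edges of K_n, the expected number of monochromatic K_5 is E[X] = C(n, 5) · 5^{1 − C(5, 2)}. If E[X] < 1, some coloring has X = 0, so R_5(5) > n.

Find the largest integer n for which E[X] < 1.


We need C(n, 5) · 5^{1 − 10} < 1, i.e. C(n, 5) < 5^{10 − 1} = 1953125.
Check values of n near the boundary:
  n = 44: C(44, 5) = 1086008; 1086008 < 1953125? YES
  n = 45: C(45, 5) = 1221759; 1221759 < 1953125? YES
  n = 46: C(46, 5) = 1370754; 1370754 < 1953125? YES
  n = 47: C(47, 5) = 1533939; 1533939 < 1953125? YES
  n = 48: C(48, 5) = 1712304; 1712304 < 1953125? YES
  n = 49: C(49, 5) = 1906884; 1906884 < 1953125? YES
  n = 50: C(50, 5) = 2118760; 2118760 < 1953125? NO
  n = 51: C(51, 5) = 2349060; 2349060 < 1953125? NO
The largest n with C(n, 5) < 1953125 is n = 49 (where E[X] = 1906884/1953125 ≈ 0.9763246). Hence R_5(5) > 49, i.e. R_5(5) ≥ 50.

Largest n = 49; hence R_5(5) > 49.


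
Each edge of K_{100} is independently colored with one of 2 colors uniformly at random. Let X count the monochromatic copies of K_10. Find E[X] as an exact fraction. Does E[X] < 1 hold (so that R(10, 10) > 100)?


E[X] = C(100, 10) · 2^{1 − 45} = 17310309456440 · 2^{−44} = 17310309456440/17592186044416.
As a reduced fraction: E[X] = 2163788682055/2199023255552 ≈ 0.98398.
Is E[X] < 1? YES.
Since E[X] < 1, there exists a 2-coloring of K_{100} with no monochromatic K_10; hence R(10, 10) > 100.

E[X] = 2163788682055/2199023255552 ≈ 0.98398; E[X] < 1, so R(10, 10) > 100.


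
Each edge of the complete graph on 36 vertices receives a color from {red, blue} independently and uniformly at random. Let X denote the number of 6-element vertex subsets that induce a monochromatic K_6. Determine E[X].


Let X = Σ_S X_S over the C(36, 6) = 1947792 subsets S of size 6, where X_S = 1 if the K_6 on S is monochromatic.
For a fixed S, the K_6 on S has C(6, 2) = 15 edges. P[all 15 edges red] = (1/2)^15, and likewise for blue, so P[monochromatic] = 2·(1/2)^15 = 2^{1 − 15} = 1/16384.
By linearity: E[X] = C(36, 6) · 2^{1 − 15} = 1947792 · 1/16384 = 121737/1024.
Numerically: E[X] ≈ 118.884.

E[X] = C(36,6)·2^(1−C(6,2)) = 121737/1024 ≈ 118.884.


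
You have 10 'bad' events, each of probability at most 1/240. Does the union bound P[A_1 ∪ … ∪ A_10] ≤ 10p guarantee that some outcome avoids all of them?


Union bound: P[∪_{i=1}^{10} A_i] ≤ Σ_i P[A_i] ≤ 10·p = 10·(1/240) = 1/24.
Numerically: 1/24 ≈ 0.0417.
Is 1/24 < 1? YES.
Since P[∪ A_i] ≤ 1/24 < 1, the complement has P[∩ A_i^c] ≥ 1 − 1/24 = 23/24 > 0, so some outcome avoids every A_i.

10·p = 1/24 ≈ 0.0417; existence CERTIFIED by the union bound.


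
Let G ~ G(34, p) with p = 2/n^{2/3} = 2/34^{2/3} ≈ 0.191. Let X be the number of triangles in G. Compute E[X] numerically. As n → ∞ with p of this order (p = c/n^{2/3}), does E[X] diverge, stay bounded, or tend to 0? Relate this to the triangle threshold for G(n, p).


Number of potential triangles: C(34, 3) = 5984.
Each occurs with probability p³ ≈ (0.191)³ ≈ 6.92042e-03.
By linearity: E[X] = C(34, 3)·p³ ≈ 5984 · 6.92042e-03 ≈ 41.412.
Since α = 2/3 < 1, p = c/n^{2/3} ≫ 1/n is above the triangle threshold p ~ 1/n. Asymptotically E[X] ~ (c³/6)·n^{3(1−α)} = (2³/6)·n^{1} → ∞; triangles are abundant w.h.p.

E[X] ≈ 41.412; in regime p = Θ(1/n^{2/3}) E[X] diverges (above the triangle threshold p ~ 1/n).


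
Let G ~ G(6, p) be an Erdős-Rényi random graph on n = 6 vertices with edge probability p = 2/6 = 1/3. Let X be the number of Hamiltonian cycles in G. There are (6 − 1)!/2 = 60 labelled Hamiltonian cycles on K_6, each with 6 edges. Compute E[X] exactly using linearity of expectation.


K_6 has (6 − 1)!/2 = 60 labelled Hamiltonian cycles.
For each such Hamiltonian cycle H, let X_H = 1 if all 6 edges of H are present in G. Then P[X_H = 1] = p^{6} = (1/3)^{6} = 1/729.
By linearity: E[X] = Σ_H E[X_H] = 60 · p^{6} = 60 · 1/729 = 20/243.
Numerically: E[X] ≈ 0.0823.

E[X] = 60 · (1/3)^{6} = 20/243 ≈ 0.0823.


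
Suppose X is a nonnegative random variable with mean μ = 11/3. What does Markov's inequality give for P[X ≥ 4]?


μ = E[X] = 11/3, a = 4.
Markov: P[X ≥ 4] ≤ μ/a = (11/3)/4 = 11/12.
Numerically: ≈ 0.916667.
(Since a = 4 > μ = 3.666667, the bound 11/12 is < 1 and informative.)

P[X ≥ 4] ≤ 11/12 ≈ 0.916667.


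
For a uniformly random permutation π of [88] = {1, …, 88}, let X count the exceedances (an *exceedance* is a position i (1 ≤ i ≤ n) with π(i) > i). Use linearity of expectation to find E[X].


Write X = Σ_{i=1}^{88} X_i, where X_i = 1_{π(i) > i}.
For each fixed i, π(i) is uniform over {1, …, 88} (marginal of a uniform permutation), so P[π(i) > i] = (n − i)/n. Summing: Σ_{i=1}^{88} (n − i)/n = (0 + 1 + … + 87)/88 = 88(88 − 1)/(2·88) = (88 − 1)/2.
Hence E[X] = Σ_{i=1}^{88} (88 − i)/88 = 87/2 ≈ 43.500.

E[X] = 87/2 = 43.500.


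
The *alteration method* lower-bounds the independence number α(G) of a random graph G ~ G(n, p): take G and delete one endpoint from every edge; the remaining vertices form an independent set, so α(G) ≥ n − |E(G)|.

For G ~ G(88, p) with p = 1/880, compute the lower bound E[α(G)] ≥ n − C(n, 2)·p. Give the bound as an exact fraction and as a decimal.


E[|E(G)|] = C(88, 2)·p = 3828 · (1/880) = 87/20.
E[α(G)] ≥ n − E[|E(G)|] = 88 − 87/20 = 1673/20.
Numerically: ≈ 83.650000.
(This is only a lower bound; the true E[α(G)] may be larger.)

E[α(G)] ≥ 1673/20 ≈ 83.650000.


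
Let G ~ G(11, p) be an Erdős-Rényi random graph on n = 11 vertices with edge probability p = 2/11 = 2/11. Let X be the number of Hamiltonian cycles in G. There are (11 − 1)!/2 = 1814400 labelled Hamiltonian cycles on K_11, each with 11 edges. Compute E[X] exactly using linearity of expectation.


K_11 has (11 − 1)!/2 = 1814400 labelled Hamiltonian cycles.
For each such Hamiltonian cycle H, let X_H = 1 if all 11 edges of H are present in G. Then P[X_H = 1] = p^{11} = (2/11)^{11} = 2048/285311670611.
By linearity: E[X] = Σ_H E[X_H] = 1814400 · p^{11} = 1814400 · 2048/285311670611 = 3715891200/285311670611.
Numerically: E[X] ≈ 0.01302.

E[X] = 1814400 · (2/11)^{11} = 3715891200/285311670611 ≈ 0.01302.


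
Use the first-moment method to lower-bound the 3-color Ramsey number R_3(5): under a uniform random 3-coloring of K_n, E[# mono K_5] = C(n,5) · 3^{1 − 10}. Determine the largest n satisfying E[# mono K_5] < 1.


We need C(n, 5) · 3^{1 − 10} < 1, i.e. C(n, 5) < 3^{10 − 1} = 19683.
Check values of n near the boundary:
  n = 18: C(18, 5) = 8568; 8568 < 19683? YES
  n = 19: C(19, 5) = 11628; 11628 < 19683? YES
  n = 20: C(20, 5) = 15504; 15504 < 19683? YES
  n = 21: C(21, 5) = 20349; 20349 < 19683? NO
  n = 22: C(22, 5) = 26334; 26334 < 19683? NO
  n = 23: C(23, 5) = 33649; 33649 < 19683? NO
The largest n with C(n, 5) < 19683 is n = 20 (where E[X] = 5168/6561 ≈ 0.788). Hence R_3(5) > 20, i.e. R_3(5) ≥ 21.

Largest n = 20; hence R_3(5) > 20.


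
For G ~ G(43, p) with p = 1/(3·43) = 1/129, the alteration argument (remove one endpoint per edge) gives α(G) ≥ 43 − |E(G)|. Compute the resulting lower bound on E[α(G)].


E[|E(G)|] = C(43, 2)·p = 903 · (1/129) = 7.
E[α(G)] ≥ n − E[|E(G)|] = 43 − 7 = 36.
Numerically: ≈ 36.00000.
(This is only a lower bound; the true E[α(G)] may be larger.)

E[α(G)] ≥ 36 ≈ 36.00000.


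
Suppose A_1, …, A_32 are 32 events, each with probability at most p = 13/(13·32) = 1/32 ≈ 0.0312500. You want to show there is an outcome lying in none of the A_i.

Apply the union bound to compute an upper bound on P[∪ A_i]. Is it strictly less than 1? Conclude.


Union bound: P[∪_{i=1}^{32} A_i] ≤ Σ_i P[A_i] ≤ 32·p = 32·(1/32) = 1.
Numerically: 1 ≈ 1.0000000.
Is 1 < 1? NO.
Since the bound 1 is ≥ 1, the union bound is uninformative here; it does NOT by itself certify existence.

32·p = 1 ≈ 1.0000000; existence NOT certified by the union bound.


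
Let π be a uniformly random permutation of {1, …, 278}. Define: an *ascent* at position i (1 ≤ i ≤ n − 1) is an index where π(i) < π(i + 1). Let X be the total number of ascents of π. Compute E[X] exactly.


Write X = Σ X_I over i = 1, …, 277, with X_I the indicator of one ascent.
There are 277 indicators.
For each fixed i, the pair (π(i), π(i+1)) is a uniformly random ordered pair of distinct values from {1, …, 278}; by symmetry P[π(i) < π(i+1)] = 1/2.
By linearity: E[X] = 277 · (1/2) = (278 − 1) · (1/2) = 277/2 ≈ 138.50000.

E[X] = 277/2 = 138.50000.


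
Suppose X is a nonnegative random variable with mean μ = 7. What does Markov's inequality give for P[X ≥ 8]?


μ = E[X] = 7, a = 8.
Markov: P[X ≥ 8] ≤ μ/a = (7)/8 = 7/8.
Numerically: ≈ 0.87500.
(Since a = 8 > μ = 7.00000, the bound 7/8 is < 1 and informative.)

P[X ≥ 8] ≤ 7/8 ≈ 0.87500.


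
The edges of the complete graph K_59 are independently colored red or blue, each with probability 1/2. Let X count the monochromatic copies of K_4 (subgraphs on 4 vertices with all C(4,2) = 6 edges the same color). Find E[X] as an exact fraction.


Let X = Σ_S X_S over the C(59, 4) = 455126 subsets S of size 4, where X_S = 1 if the K_4 on S is monochromatic.
For a fixed S, the K_4 on S has C(4, 2) = 6 edges. P[all 6 edges red] = (1/2)^6, and likewise for blue, so P[monochromatic] = 2·(1/2)^6 = 2^{1 − 6} = 1/32.
By linearity: E[X] = C(59, 4) · 2^{1 − 6} = 455126 · 1/32 = 227563/16.
Numerically: E[X] ≈ 14222.688.

E[X] = C(59,4)·2^(1−C(4,2)) = 227563/16 ≈ 14222.688.


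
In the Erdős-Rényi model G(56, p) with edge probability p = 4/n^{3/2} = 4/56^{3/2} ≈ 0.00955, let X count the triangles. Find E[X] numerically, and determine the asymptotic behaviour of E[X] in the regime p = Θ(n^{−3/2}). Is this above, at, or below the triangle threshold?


Number of potential triangles: C(56, 3) = 27720.
Each occurs with probability p³ ≈ (0.00955)³ ≈ 8.69629e-07.
By linearity: E[X] = C(56, 3)·p³ ≈ 27720 · 8.69629e-07 ≈ 0.024.
Since α = 3/2 > 1, p = c/n^{3/2} = o(1/n) is below the triangle threshold p ~ 1/n. Asymptotically E[X] ~ (c³/6)·n^{3(1−α)} = (4³/6)·n^{-1.5} → 0, so by Markov's inequality G has no triangles w.h.p.

E[X] ≈ 0.024; in regime p = Θ(1/n^{3/2}) E[X] tends to 0 (below the triangle threshold p ~ 1/n).


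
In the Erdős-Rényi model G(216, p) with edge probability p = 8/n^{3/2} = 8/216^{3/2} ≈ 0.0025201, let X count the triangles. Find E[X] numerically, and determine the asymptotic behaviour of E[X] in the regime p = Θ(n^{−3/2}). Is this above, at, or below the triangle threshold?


Number of potential triangles: C(216, 3) = 1656360.
Each occurs with probability p³ ≈ (0.0025201)³ ≈ 1.6003983e-08.
By linearity: E[X] = C(216, 3)·p³ ≈ 1656360 · 1.6003983e-08 ≈ 0.02651.
Since α = 3/2 > 1, p = c/n^{3/2} = o(1/n) is below the triangle threshold p ~ 1/n. Asymptotically E[X] ~ (c³/6)·n^{3(1−α)} = (8³/6)·n^{-1.5} → 0, so by Markov's inequality G has no triangles w.h.p.

E[X] ≈ 0.02651; in regime p = Θ(1/n^{3/2}) E[X] tends to 0 (below the triangle threshold p ~ 1/n).


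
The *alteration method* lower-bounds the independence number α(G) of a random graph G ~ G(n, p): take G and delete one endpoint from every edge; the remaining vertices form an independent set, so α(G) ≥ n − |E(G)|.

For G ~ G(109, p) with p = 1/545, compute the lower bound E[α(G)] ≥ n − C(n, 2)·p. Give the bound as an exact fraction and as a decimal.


E[|E(G)|] = C(109, 2)·p = 5886 · (1/545) = 54/5.
E[α(G)] ≥ n − E[|E(G)|] = 109 − 54/5 = 491/5.
Numerically: ≈ 98.200.
(This is only a lower bound; the true E[α(G)] may be larger.)

E[α(G)] ≥ 491/5 ≈ 98.200.


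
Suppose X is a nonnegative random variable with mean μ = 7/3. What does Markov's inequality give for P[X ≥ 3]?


μ = E[X] = 7/3, a = 3.
Markov: P[X ≥ 3] ≤ μ/a = (7/3)/3 = 7/9.
Numerically: ≈ 0.77778.
(Since a = 3 > μ = 2.33333, the bound 7/9 is < 1 and informative.)

P[X ≥ 3] ≤ 7/9 ≈ 0.77778.


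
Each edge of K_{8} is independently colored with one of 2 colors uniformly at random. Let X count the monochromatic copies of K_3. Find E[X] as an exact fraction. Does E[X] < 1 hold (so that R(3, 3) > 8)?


E[X] = C(8, 3) · 2^{1 − 3} = 56 · 2^{−2} = 56/4.
As a reduced fraction: E[X] = 14 ≈ 14.000000.
Is E[X] < 1? NO.
Since E[X] ≥ 1, the first-moment bound is inconclusive at n = 8; it does NOT by itself certify R(3, 3) > 8.

E[X] = 14 ≈ 14.000000; E[X] ≥ 1; first-moment method inconclusive here.


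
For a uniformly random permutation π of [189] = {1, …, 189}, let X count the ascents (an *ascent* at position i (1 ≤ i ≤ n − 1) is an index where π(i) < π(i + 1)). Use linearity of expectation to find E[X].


Write X = Σ X_I over i = 1, …, 188, with X_I the indicator of one ascent.
There are 188 indicators.
For each fixed i, the pair (π(i), π(i+1)) is a uniformly random ordered pair of distinct values from {1, …, 189}; by symmetry P[π(i) < π(i+1)] = 1/2.
By linearity: E[X] = 188 · (1/2) = (189 − 1) · (1/2) = 94 ≈ 94.000000.

E[X] = 94 = 94.000000.


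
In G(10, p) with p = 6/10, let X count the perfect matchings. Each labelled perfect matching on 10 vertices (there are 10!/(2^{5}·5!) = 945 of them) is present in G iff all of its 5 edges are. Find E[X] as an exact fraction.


K_10 has 10!/(2^{5}·5!) = 945 labelled perfect matchings.
For each such perfect matching H, let X_H = 1 if all 5 edges of H are present in G. Then P[X_H = 1] = p^{5} = (3/5)^{5} = 243/3125.
By linearity of expectation: E[X] = Σ_H E[X_H] = 945 · p^{5} = 945 · 243/3125 = 45927/625.
Numerically: E[X] ≈ 73.48.

E[X] = 945 · (3/5)^{5} = 45927/625 ≈ 73.48.


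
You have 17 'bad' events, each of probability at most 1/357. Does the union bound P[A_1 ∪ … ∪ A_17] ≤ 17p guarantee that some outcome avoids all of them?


Union bound: P[∪_{i=1}^{17} A_i] ≤ Σ_i P[A_i] ≤ 17·p = 17·(1/357) = 1/21.
Numerically: 1/21 ≈ 0.048.
Is 1/21 < 1? YES.
Since P[∪ A_i] ≤ 1/21 < 1, the complement has P[∩ A_i^c] ≥ 1 − 1/21 = 20/21 > 0, so some outcome avoids every A_i.

17·p = 1/21 ≈ 0.048; existence CERTIFIED by the union bound.


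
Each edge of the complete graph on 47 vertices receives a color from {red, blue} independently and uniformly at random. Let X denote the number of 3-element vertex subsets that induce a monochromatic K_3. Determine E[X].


Let X = Σ_S X_S over the C(47, 3) = 16215 subsets S of size 3, where X_S = 1 if the K_3 on S is monochromatic.
For a fixed S, the K_3 on S has C(3, 2) = 3 edges. P[all 3 edges red] = (1/2)^3, and likewise for blue, so P[monochromatic] = 2·(1/2)^3 = 2^{1 − 3} = 1/4.
Summing: E[X] = C(47, 3) · 2^{1 − 3} = 16215 · 1/4 = 16215/4.
Numerically: E[X] ≈ 4053.750000.

E[X] = C(47,3)·2^(1−C(3,2)) = 16215/4 ≈ 4053.750000.


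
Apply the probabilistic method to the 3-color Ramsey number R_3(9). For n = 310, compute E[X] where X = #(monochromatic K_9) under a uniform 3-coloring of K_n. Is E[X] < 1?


E[X] = C(310, 9) · 3^{1 − 36} = 64802334749614660 · 3^{−35} = 64802334749614660/50031545098999707.
As a reduced fraction: E[X] = 64802334749614660/50031545098999707 ≈ 1.295230.
Is E[X] < 1? NO.
Since E[X] ≥ 1, the first-moment bound is inconclusive at n = 310; it does NOT by itself certify R_3(9) > 310.

E[X] = 64802334749614660/50031545098999707 ≈ 1.295230; E[X] ≥ 1; first-moment method inconclusive here.


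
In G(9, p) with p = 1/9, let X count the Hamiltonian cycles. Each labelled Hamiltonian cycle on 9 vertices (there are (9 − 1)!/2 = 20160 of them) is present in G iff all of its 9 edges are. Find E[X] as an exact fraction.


K_9 has (9 − 1)!/2 = 20160 labelled Hamiltonian cycles.
For each such Hamiltonian cycle H, let X_H = 1 if all 9 edges of H are present in G. Then P[X_H = 1] = p^{9} = (1/9)^{9} = 1/387420489.
By linearity: E[X] = Σ_H E[X_H] = 20160 · p^{9} = 20160 · 1/387420489 = 2240/43046721.
Numerically: E[X] ≈ 5.2036e-05.

E[X] = 20160 · (1/9)^{9} = 2240/43046721 ≈ 5.2036e-05.


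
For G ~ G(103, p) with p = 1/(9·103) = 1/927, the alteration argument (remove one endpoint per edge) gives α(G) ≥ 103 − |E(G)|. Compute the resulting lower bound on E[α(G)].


E[|E(G)|] = C(103, 2)·p = 5253 · (1/927) = 17/3.
E[α(G)] ≥ n − E[|E(G)|] = 103 − 17/3 = 292/3.
Numerically: ≈ 97.3333.
(This is only a lower bound; the true E[α(G)] may be larger.)

E[α(G)] ≥ 292/3 ≈ 97.3333.


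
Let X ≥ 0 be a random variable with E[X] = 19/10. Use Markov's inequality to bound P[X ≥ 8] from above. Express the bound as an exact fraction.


μ = E[X] = 19/10, a = 8.
Markov: P[X ≥ 8] ≤ μ/a = (19/10)/8 = 19/80.
Numerically: ≈ 0.23750.
(Since a = 8 > μ = 1.90000, the bound 19/80 is < 1 and informative.)

P[X ≥ 8] ≤ 19/80 ≈ 0.23750.


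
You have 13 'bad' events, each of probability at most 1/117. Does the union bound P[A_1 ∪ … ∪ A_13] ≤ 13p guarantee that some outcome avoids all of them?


Union bound: P[∪_{i=1}^{13} A_i] ≤ Σ_i P[A_i] ≤ 13·p = 13·(1/117) = 1/9.
Numerically: 1/9 ≈ 0.111.
Is 1/9 < 1? YES.
Since P[∪ A_i] ≤ 1/9 < 1, the complement has P[∩ A_i^c] ≥ 1 − 1/9 = 8/9 > 0, so some outcome avoids every A_i.

13·p = 1/9 ≈ 0.111; existence CERTIFIED by the union bound.


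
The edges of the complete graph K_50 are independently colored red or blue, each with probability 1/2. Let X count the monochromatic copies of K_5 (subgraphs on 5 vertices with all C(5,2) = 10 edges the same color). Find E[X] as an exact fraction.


Let X = Σ_S X_S over the C(50, 5) = 2118760 subsets S of size 5, where X_S = 1 if the K_5 on S is monochromatic.
For a fixed S, the K_5 on S has C(5, 2) = 10 edges. P[all 10 edges red] = (1/2)^10, and likewise for blue, so P[monochromatic] = 2·(1/2)^10 = 2^{1 − 10} = 1/512.
By linearity: E[X] = C(50, 5) · 2^{1 − 10} = 2118760 · 1/512 = 264845/64.
Numerically: E[X] ≈ 4138.203125.

E[X] = C(50,5)·2^(1−C(5,2)) = 264845/64 ≈ 4138.203125.


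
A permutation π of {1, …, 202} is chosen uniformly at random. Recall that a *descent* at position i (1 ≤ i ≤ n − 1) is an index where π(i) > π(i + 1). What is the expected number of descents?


Write X = Σ X_I over i = 1, …, 201, with X_I the indicator of one descent.
There are 201 indicators.
For each fixed i, the pair (π(i), π(i+1)) is a uniformly random ordered pair of distinct values from {1, …, 202}; by symmetry P[π(i) > π(i+1)] = 1/2.
By linearity: E[X] = 201 · (1/2) = (202 − 1) · (1/2) = 201/2 ≈ 100.500.

E[X] = 201/2 = 100.500.


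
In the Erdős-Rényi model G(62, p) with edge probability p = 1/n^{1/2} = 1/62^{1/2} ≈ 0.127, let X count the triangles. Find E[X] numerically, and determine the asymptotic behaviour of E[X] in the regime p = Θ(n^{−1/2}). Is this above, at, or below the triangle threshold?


Number of potential triangles: C(62, 3) = 37820.
Each occurs with probability p³ ≈ (0.127)³ ≈ 2.0483891e-03.
By linearity: E[X] = C(62, 3)·p³ ≈ 37820 · 2.0483891e-03 ≈ 77.47008.
Since α = 1/2 < 1, p = c/n^{1/2} ≫ 1/n is above the triangle threshold p ~ 1/n. Asymptotically E[X] ~ (c³/6)·n^{3(1−α)} = (1³/6)·n^{1.5} → ∞; triangles are abundant w.h.p.

E[X] ≈ 77.47008; in regime p = Θ(1/n^{1/2}) E[X] diverges (above the triangle threshold p ~ 1/n).


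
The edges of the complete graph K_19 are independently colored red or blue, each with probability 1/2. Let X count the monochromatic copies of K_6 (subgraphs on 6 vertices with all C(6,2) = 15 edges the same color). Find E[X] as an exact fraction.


Let X = Σ_S X_S over the C(19, 6) = 27132 subsets S of size 6, where X_S = 1 if the K_6 on S is monochromatic.
For a fixed S, the K_6 on S has C(6, 2) = 15 edges. P[all 15 edges red] = (1/2)^15, and likewise for blue, so P[monochromatic] = 2·(1/2)^15 = 2^{1 − 15} = 1/16384.
By linearity: E[X] = C(19, 6) · 2^{1 − 15} = 27132 · 1/16384 = 6783/4096.
Numerically: E[X] ≈ 1.65601.

E[X] = C(19,6)·2^(1−C(6,2)) = 6783/4096 ≈ 1.65601.


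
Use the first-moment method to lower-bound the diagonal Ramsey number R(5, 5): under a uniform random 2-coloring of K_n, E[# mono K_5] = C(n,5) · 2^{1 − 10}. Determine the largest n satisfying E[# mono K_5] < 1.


We need C(n, 5) · 2^{1 − 10} < 1, i.e. C(n, 5) < 2^{10 − 1} = 512.
Check values of n near the boundary:
  n = 10: C(10, 5) = 252; 252 < 512? YES
  n = 11: C(11, 5) = 462; 462 < 512? YES
  n = 12: C(12, 5) = 792; 792 < 512? NO
  n = 13: C(13, 5) = 1287; 1287 < 512? NO
  n = 14: C(14, 5) = 2002; 2002 < 512? NO
The largest n with C(n, 5) < 512 is n = 11 (where E[X] = 231/256 ≈ 0.902). Hence R(5, 5) > 11, i.e. R(5, 5) ≥ 12.

Largest n = 11; hence R(5, 5) > 11.


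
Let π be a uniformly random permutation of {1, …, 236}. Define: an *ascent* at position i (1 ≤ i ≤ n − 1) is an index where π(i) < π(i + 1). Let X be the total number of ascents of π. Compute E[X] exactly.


Write X = Σ X_I over i = 1, …, 235, with X_I the indicator of one ascent.
There are 235 indicators.
For each fixed i, the pair (π(i), π(i+1)) is a uniformly random ordered pair of distinct values from {1, …, 236}; by symmetry P[π(i) < π(i+1)] = 1/2.
By linearity: E[X] = 235 · (1/2) = (236 − 1) · (1/2) = 235/2 ≈ 117.50000.

E[X] = 235/2 = 117.50000.


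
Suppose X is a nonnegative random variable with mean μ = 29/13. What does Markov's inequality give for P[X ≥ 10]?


μ = E[X] = 29/13, a = 10.
Markov: P[X ≥ 10] ≤ μ/a = (29/13)/10 = 29/130.
Numerically: ≈ 0.223.
(Since a = 10 > μ = 2.231, the bound 29/130 is < 1 and informative.)

P[X ≥ 10] ≤ 29/130 ≈ 0.223.


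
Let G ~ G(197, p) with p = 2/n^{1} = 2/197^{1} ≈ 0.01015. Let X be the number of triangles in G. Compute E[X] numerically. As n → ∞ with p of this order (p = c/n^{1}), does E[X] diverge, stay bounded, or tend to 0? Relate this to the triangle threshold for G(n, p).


Number of potential triangles: C(197, 3) = 1254890.
Each occurs with probability p³ ≈ (0.01015)³ ≈ 1.046385e-06.
By linearity: E[X] = C(197, 3)·p³ ≈ 1254890 · 1.046385e-06 ≈ 1.3131.
Here α = 1, so p = 2/n is exactly at the triangle threshold p ~ 1/n. Asymptotically E[X] → c³/6 = 2³/6 = 4/3 ≈ 1.3333, a bounded constant. In this regime the triangle count is asymptotically Poisson(c³/6).

E[X] ≈ 1.3131; in regime p = Θ(1/n^{1}) E[X] stays bounded (at the triangle threshold p ~ 1/n).


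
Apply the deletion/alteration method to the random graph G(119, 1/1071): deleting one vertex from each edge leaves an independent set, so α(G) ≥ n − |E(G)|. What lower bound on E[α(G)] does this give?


E[|E(G)|] = C(119, 2)·p = 7021 · (1/1071) = 59/9.
E[α(G)] ≥ n − E[|E(G)|] = 119 − 59/9 = 1012/9.
Numerically: ≈ 112.444444.
(This is only a lower bound; the true E[α(G)] may be larger.)

E[α(G)] ≥ 1012/9 ≈ 112.444444.


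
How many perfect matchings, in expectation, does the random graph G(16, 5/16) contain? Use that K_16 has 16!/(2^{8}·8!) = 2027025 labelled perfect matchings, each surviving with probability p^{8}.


K_16 has 16!/(2^{8}·8!) = 2027025 labelled perfect matchings.
For each such perfect matching H, let X_H = 1 if all 8 edges of H are present in G. Then P[X_H = 1] = p^{8} = (5/16)^{8} = 390625/4294967296.
By linearity of expectation: E[X] = Σ_H E[X_H] = 2027025 · p^{8} = 2027025 · 390625/4294967296 = 791806640625/4294967296.
Numerically: E[X] ≈ 184.4.

E[X] = 2027025 · (5/16)^{8} = 791806640625/4294967296 ≈ 184.4.


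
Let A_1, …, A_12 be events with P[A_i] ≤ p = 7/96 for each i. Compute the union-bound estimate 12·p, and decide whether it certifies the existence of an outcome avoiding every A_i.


Union bound: P[∪_{i=1}^{12} A_i] ≤ Σ_i P[A_i] ≤ 12·p = 12·(7/96) = 7/8.
Numerically: 7/8 ≈ 0.8750000.
Is 7/8 < 1? YES.
Since P[∪ A_i] ≤ 7/8 < 1, the complement has P[∩ A_i^c] ≥ 1 − 7/8 = 1/8 > 0, so some outcome avoids every A_i.

12·p = 7/8 ≈ 0.8750000; existence CERTIFIED by the union bound.


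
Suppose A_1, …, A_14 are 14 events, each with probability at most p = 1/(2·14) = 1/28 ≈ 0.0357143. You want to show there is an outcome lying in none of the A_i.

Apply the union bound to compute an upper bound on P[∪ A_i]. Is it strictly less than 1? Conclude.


Union bound: P[∪_{i=1}^{14} A_i] ≤ Σ_i P[A_i] ≤ 14·p = 14·(1/28) = 1/2.
Numerically: 1/2 ≈ 0.5000000.
Is 1/2 < 1? YES.
Since P[∪ A_i] ≤ 1/2 < 1, the complement has P[∩ A_i^c] ≥ 1 − 1/2 = 1/2 > 0, so some outcome avoids every A_i.

14·p = 1/2 ≈ 0.5000000; existence CERTIFIED by the union bound.


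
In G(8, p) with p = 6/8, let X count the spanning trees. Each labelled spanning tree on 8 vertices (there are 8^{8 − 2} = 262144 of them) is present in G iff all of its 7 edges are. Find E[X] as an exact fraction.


K_8 has 8^{8 − 2} = 262144 labelled spanning trees.
For each such spanning tree H, let X_H = 1 if all 7 edges of H are present in G. Then P[X_H = 1] = p^{7} = (3/4)^{7} = 2187/16384.
By linearity: E[X] = Σ_H E[X_H] = 262144 · p^{7} = 262144 · 2187/16384 = 34992.
Numerically: E[X] ≈ 3.499e+04.

E[X] = 262144 · (3/4)^{7} = 34992 ≈ 3.499e+04.


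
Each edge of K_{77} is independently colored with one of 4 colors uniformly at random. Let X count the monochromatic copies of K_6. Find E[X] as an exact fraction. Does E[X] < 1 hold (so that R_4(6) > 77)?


E[X] = C(77, 6) · 4^{1 − 15} = 237093780 · 4^{−14} = 237093780/268435456.
As a reduced fraction: E[X] = 59273445/67108864 ≈ 0.8832.
Is E[X] < 1? YES.
Since E[X] < 1, there exists a 4-coloring of K_{77} with no monochromatic K_6; hence R_4(6) > 77.

E[X] = 59273445/67108864 ≈ 0.8832; E[X] < 1, so R_4(6) > 77.


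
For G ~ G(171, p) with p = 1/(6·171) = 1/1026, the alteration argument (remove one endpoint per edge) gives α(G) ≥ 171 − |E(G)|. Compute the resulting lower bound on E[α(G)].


E[|E(G)|] = C(171, 2)·p = 14535 · (1/1026) = 85/6.
E[α(G)] ≥ n − E[|E(G)|] = 171 − 85/6 = 941/6.
Numerically: ≈ 156.8333.
(This is only a lower bound; the true E[α(G)] may be larger.)

E[α(G)] ≥ 941/6 ≈ 156.8333.


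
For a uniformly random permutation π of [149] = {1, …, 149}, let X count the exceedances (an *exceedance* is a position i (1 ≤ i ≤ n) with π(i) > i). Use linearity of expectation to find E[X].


Write X = Σ_{i=1}^{149} X_i, where X_i = 1_{π(i) > i}.
For each fixed i, π(i) is uniform over {1, …, 149} (marginal of a uniform permutation), so P[π(i) > i] = (n − i)/n. Summing: Σ_{i=1}^{149} (n − i)/n = (0 + 1 + … + 148)/149 = 149(149 − 1)/(2·149) = (149 − 1)/2.
Hence E[X] = Σ_{i=1}^{149} (149 − i)/149 = 74 ≈ 74.000.

E[X] = 74 = 74.000.


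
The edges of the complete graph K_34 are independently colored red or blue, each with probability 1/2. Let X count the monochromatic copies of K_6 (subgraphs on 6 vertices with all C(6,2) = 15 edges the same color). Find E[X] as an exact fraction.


Let X = Σ_S X_S over the C(34, 6) = 1344904 subsets S of size 6, where X_S = 1 if the K_6 on S is monochromatic.
For a fixed S, the K_6 on S has C(6, 2) = 15 edges. P[all 15 edges red] = (1/2)^15, and likewise for blue, so P[monochromatic] = 2·(1/2)^15 = 2^{1 − 15} = 1/16384.
By linearity of expectation: E[X] = C(34, 6) · 2^{1 − 15} = 1344904 · 1/16384 = 168113/2048.
Numerically: E[X] ≈ 82.0864.

E[X] = C(34,6)·2^(1−C(6,2)) = 168113/2048 ≈ 82.0864.


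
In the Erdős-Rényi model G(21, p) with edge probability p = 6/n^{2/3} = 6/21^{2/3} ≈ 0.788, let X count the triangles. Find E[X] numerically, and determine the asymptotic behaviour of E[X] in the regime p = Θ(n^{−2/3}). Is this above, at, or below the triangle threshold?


Number of potential triangles: C(21, 3) = 1330.
Each occurs with probability p³ ≈ (0.788)³ ≈ 4.89796e-01.
By linearity: E[X] = C(21, 3)·p³ ≈ 1330 · 4.89796e-01 ≈ 651.429.
Since α = 2/3 < 1, p = c/n^{2/3} ≫ 1/n is above the triangle threshold p ~ 1/n. Asymptotically E[X] ~ (c³/6)·n^{3(1−α)} = (6³/6)·n^{1} → ∞; triangles are abundant w.h.p.

E[X] ≈ 651.429; in regime p = Θ(1/n^{2/3}) E[X] diverges (above the triangle threshold p ~ 1/n).


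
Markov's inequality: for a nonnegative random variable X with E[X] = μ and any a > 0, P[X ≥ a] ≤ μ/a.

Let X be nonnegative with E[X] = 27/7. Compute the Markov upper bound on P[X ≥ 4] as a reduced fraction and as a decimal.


μ = E[X] = 27/7, a = 4.
Markov: P[X ≥ 4] ≤ μ/a = (27/7)/4 = 27/28.
Numerically: ≈ 0.964286.
(Since a = 4 > μ = 3.857143, the bound 27/28 is < 1 and informative.)

P[X ≥ 4] ≤ 27/28 ≈ 0.964286.


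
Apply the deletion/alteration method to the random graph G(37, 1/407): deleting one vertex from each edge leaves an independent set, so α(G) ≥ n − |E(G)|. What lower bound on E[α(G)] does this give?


E[|E(G)|] = C(37, 2)·p = 666 · (1/407) = 18/11.
E[α(G)] ≥ n − E[|E(G)|] = 37 − 18/11 = 389/11.
Numerically: ≈ 35.3636.
(This is only a lower bound; the true E[α(G)] may be larger.)

E[α(G)] ≥ 389/11 ≈ 35.3636.


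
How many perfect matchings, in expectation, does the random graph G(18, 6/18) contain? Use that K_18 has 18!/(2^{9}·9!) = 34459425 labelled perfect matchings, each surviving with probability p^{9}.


K_18 has 18!/(2^{9}·9!) = 34459425 labelled perfect matchings.
For each such perfect matching H, let X_H = 1 if all 9 edges of H are present in G. Then P[X_H = 1] = p^{9} = (1/3)^{9} = 1/19683.
Summing the indicators: E[X] = Σ_H E[X_H] = 34459425 · p^{9} = 34459425 · 1/19683 = 425425/243.
Numerically: E[X] ≈ 1750.72.

E[X] = 34459425 · (1/3)^{9} = 425425/243 ≈ 1750.72.


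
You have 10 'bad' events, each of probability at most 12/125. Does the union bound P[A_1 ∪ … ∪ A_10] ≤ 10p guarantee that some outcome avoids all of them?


Union bound: P[∪_{i=1}^{10} A_i] ≤ Σ_i P[A_i] ≤ 10·p = 10·(12/125) = 24/25.
Numerically: 24/25 ≈ 0.960.
Is 24/25 < 1? YES.
Since P[∪ A_i] ≤ 24/25 < 1, the complement has P[∩ A_i^c] ≥ 1 − 24/25 = 1/25 > 0, so some outcome avoids every A_i.

10·p = 24/25 ≈ 0.960; existence CERTIFIED by the union bound.


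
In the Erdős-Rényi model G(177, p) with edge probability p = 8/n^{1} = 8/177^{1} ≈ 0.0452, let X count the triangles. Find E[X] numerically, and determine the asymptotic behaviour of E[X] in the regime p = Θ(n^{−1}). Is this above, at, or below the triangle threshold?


Number of potential triangles: C(177, 3) = 908600.
Each occurs with probability p³ ≈ (0.0452)³ ≈ 9.23316e-05.
By linearity: E[X] = C(177, 3)·p³ ≈ 908600 · 9.23316e-05 ≈ 83.892.
Here α = 1, so p = 8/n is exactly at the triangle threshold p ~ 1/n. Asymptotically E[X] → c³/6 = 8³/6 = 256/3 ≈ 85.333, a bounded constant. In this regime the triangle count is asymptotically Poisson(c³/6).

E[X] ≈ 83.892; in regime p = Θ(1/n^{1}) E[X] stays bounded (at the triangle threshold p ~ 1/n).


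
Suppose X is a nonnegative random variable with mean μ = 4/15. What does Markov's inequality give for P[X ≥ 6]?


μ = E[X] = 4/15, a = 6.
Markov: P[X ≥ 6] ≤ μ/a = (4/15)/6 = 2/45.
Numerically: ≈ 0.0444.
(Since a = 6 > μ = 0.2667, the bound 2/45 is < 1 and informative.)

P[X ≥ 6] ≤ 2/45 ≈ 0.0444.


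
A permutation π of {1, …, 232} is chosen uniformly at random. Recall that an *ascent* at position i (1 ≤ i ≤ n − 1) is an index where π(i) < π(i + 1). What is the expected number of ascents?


Write X = Σ X_I over i = 1, …, 231, with X_I the indicator of one ascent.
There are 231 indicators.
For each fixed i, the pair (π(i), π(i+1)) is a uniformly random ordered pair of distinct values from {1, …, 232}; by symmetry P[π(i) < π(i+1)] = 1/2.
By linearity: E[X] = 231 · (1/2) = (232 − 1) · (1/2) = 231/2 ≈ 115.50000.

E[X] = 231/2 = 115.50000.


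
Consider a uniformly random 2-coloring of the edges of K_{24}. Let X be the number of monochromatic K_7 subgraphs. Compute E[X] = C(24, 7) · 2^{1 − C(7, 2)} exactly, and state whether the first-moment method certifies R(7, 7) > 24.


E[X] = C(24, 7) · 2^{1 − 21} = 346104 · 2^{−20} = 346104/1048576.
As a reduced fraction: E[X] = 43263/131072 ≈ 0.330.
Is E[X] < 1? YES.
Since E[X] < 1, there exists a 2-coloring of K_{24} with no monochromatic K_7; hence R(7, 7) > 24.

E[X] = 43263/131072 ≈ 0.330; E[X] < 1, so R(7, 7) > 24.


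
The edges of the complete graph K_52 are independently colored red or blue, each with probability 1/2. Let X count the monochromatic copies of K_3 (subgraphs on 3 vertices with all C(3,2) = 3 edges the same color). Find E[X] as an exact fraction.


Let X = Σ_S X_S over the C(52, 3) = 22100 subsets S of size 3, where X_S = 1 if the K_3 on S is monochromatic.
For a fixed S, the K_3 on S has C(3, 2) = 3 edges. P[all 3 edges red] = (1/2)^3, and likewise for blue, so P[monochromatic] = 2·(1/2)^3 = 2^{1 − 3} = 1/4.
By linearity: E[X] = C(52, 3) · 2^{1 − 3} = 22100 · 1/4 = 5525.
Numerically: E[X] ≈ 5525.0000.

E[X] = C(52,3)·2^(1−C(3,2)) = 5525 ≈ 5525.0000.


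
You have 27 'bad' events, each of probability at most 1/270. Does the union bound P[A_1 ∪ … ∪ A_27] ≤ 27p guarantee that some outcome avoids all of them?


Union bound: P[∪_{i=1}^{27} A_i] ≤ Σ_i P[A_i] ≤ 27·p = 27·(1/270) = 1/10.
Numerically: 1/10 ≈ 0.100000.
Is 1/10 < 1? YES.
Since P[∪ A_i] ≤ 1/10 < 1, the complement has P[∩ A_i^c] ≥ 1 − 1/10 = 9/10 > 0, so some outcome avoids every A_i.

27·p = 1/10 ≈ 0.100000; existence CERTIFIED by the union bound.


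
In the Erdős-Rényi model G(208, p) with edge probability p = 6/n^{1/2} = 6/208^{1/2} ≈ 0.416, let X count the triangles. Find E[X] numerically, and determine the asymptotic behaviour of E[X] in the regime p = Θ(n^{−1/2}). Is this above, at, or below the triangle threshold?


Number of potential triangles: C(208, 3) = 1478256.
Each occurs with probability p³ ≈ (0.416)³ ≈ 7.200435e-02.
By linearity: E[X] = C(208, 3)·p³ ≈ 1478256 · 7.200435e-02 ≈ 106440.8660.
Since α = 1/2 < 1, p = c/n^{1/2} ≫ 1/n is above the triangle threshold p ~ 1/n. Asymptotically E[X] ~ (c³/6)·n^{3(1−α)} = (6³/6)·n^{1.5} → ∞; triangles are abundant w.h.p.

E[X] ≈ 106440.8660; in regime p = Θ(1/n^{1/2}) E[X] diverges (above the triangle threshold p ~ 1/n).


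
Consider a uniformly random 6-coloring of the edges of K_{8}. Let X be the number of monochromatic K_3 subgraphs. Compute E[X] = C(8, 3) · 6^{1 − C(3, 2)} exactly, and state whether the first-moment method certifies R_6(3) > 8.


E[X] = C(8, 3) · 6^{1 − 3} = 56 · 6^{−2} = 56/36.
As a reduced fraction: E[X] = 14/9 ≈ 1.5556.
Is E[X] < 1? NO.
Since E[X] ≥ 1, the first-moment bound is inconclusive at n = 8; it does NOT by itself certify R_6(3) > 8.

E[X] = 14/9 ≈ 1.5556; E[X] ≥ 1; first-moment method inconclusive here.


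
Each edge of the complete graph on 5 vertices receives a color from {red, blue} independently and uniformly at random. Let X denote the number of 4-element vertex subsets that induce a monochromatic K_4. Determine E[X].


Let X = Σ_S X_S over the C(5, 4) = 5 subsets S of size 4, where X_S = 1 if the K_4 on S is monochromatic.
For a fixed S, the K_4 on S has C(4, 2) = 6 edges. P[all 6 edges red] = (1/2)^6, and likewise for blue, so P[monochromatic] = 2·(1/2)^6 = 2^{1 − 6} = 1/32.
By linearity: E[X] = C(5, 4) · 2^{1 − 6} = 5 · 1/32 = 5/32.
Numerically: E[X] ≈ 0.156250.

E[X] = C(5,4)·2^(1−C(4,2)) = 5/32 ≈ 0.156250.


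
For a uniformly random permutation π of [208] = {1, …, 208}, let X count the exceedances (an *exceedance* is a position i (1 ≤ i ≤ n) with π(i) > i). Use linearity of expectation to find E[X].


Write X = Σ_{i=1}^{208} X_i, where X_i = 1_{π(i) > i}.
For each fixed i, π(i) is uniform over {1, …, 208} (marginal of a uniform permutation), so P[π(i) > i] = (n − i)/n. Summing: Σ_{i=1}^{208} (n − i)/n = (0 + 1 + … + 207)/208 = 208(208 − 1)/(2·208) = (208 − 1)/2.
Hence E[X] = Σ_{i=1}^{208} (208 − i)/208 = 207/2 ≈ 103.500000.

E[X] = 207/2 = 103.500000.


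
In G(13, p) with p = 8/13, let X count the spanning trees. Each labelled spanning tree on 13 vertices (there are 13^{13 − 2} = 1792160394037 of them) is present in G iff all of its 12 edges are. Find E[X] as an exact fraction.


K_13 has 13^{13 − 2} = 1792160394037 labelled spanning trees.
For each such spanning tree H, let X_H = 1 if all 12 edges of H are present in G. Then P[X_H = 1] = p^{12} = (8/13)^{12} = 68719476736/23298085122481.
By linearity of expectation: E[X] = Σ_H E[X_H] = 1792160394037 · p^{12} = 1792160394037 · 68719476736/23298085122481 = 68719476736/13.
Numerically: E[X] ≈ 5.2861e+09.

E[X] = 1792160394037 · (8/13)^{12} = 68719476736/13 ≈ 5.2861e+09.


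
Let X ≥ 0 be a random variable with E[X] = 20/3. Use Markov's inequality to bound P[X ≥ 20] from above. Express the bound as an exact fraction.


μ = E[X] = 20/3, a = 20.
Markov: P[X ≥ 20] ≤ μ/a = (20/3)/20 = 1/3.
Numerically: ≈ 0.333333.
(Since a = 20 > μ = 6.666667, the bound 1/3 is < 1 and informative.)

P[X ≥ 20] ≤ 1/3 ≈ 0.333333.


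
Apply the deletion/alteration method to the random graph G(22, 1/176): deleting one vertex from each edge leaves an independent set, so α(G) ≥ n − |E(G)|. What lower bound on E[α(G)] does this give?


E[|E(G)|] = C(22, 2)·p = 231 · (1/176) = 21/16.
E[α(G)] ≥ n − E[|E(G)|] = 22 − 21/16 = 331/16.
Numerically: ≈ 20.68750.
(This is only a lower bound; the true E[α(G)] may be larger.)

E[α(G)] ≥ 331/16 ≈ 20.68750.
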